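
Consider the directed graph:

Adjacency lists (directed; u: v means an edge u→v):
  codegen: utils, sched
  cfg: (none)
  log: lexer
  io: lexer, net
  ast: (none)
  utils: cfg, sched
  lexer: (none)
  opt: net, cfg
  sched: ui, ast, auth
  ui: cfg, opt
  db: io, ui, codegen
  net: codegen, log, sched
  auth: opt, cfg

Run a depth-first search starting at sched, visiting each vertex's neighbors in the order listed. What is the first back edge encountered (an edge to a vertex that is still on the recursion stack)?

utils→sched

DFS from sched (visiting each vertex's neighbors in the order listed); mark gray on enter, black on exit:
sched gray
  ui gray
    cfg gray
    cfg black
    opt gray
      net gray
        codegen gray
          utils gray
            utils→cfg: cfg black — skip
            utils→sched: sched is gray → back edge
First back edge: utils → sched.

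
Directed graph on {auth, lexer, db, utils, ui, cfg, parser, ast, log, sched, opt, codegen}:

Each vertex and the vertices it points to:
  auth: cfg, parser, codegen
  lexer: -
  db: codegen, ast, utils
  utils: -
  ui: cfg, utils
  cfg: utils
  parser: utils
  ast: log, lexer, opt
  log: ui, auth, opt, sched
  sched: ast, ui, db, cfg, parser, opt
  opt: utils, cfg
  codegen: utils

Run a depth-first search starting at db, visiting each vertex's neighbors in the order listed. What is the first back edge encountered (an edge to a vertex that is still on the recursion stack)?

sched->ast

DFS from db (visiting each vertex's neighbors in the order listed); mark gray on enter, black on exit:
db gray
  codegen gray
    utils gray
    utils black
  codegen black
  ast gray
    log gray
      ui gray
        cfg gray
          cfg→utils: utils black — skip
        cfg black
        ui→utils: utils black — skip
      ui black
      auth gray
        auth→cfg: cfg black — skip
        parser gray
          parser→utils: utils black — skip
        parser black
        auth→codegen: codegen black — skip
      auth black
      opt gray
        opt→utils: utils black — skip
        opt→cfg: cfg black — skip
      opt black
      sched gray
        sched→ast: ast is gray → back edge
First back edge: sched → ast.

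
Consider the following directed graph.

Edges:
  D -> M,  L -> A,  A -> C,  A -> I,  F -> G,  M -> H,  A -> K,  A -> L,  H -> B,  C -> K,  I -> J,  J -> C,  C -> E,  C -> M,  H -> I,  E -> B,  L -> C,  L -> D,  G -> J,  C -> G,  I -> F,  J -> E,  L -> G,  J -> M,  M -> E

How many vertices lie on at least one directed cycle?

9

A vertex is on a directed cycle iff it belongs to a strongly connected component of size ≥ 2 (or has a self-loop).
The vertices on cycles are {A, C, F, G, H, I, J, L, M} — 9 in total.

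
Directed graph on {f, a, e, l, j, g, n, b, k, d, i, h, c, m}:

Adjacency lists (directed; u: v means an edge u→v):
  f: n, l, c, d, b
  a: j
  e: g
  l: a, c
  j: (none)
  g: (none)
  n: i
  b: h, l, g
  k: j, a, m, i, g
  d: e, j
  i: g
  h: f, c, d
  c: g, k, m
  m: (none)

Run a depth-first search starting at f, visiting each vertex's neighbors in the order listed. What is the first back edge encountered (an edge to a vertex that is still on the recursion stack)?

DFS from f (visiting each vertex's neighbors in the order listed); mark gray on enter, black on exit:
f gray
  n gray
    i gray
      g gray
      g black
    i black
  n black
  l gray
    a gray
      j gray
      j black
    a black
    c gray
      c→g: g black — skip
      k gray
        k→j: j black — skip
        k→a: a black — skip
        m gray
        m black
        k→i: i black — skip
        k→g: g black — skip
      k black
      c→m: m black — skip
    c black
  l black
  f→c: c black — skip
  d gray
    e gray
      e→g: g black — skip
    e black
    d→j: j black — skip
  d black
  b gray
    h gray
      h→f: f is gray → back edge
First back edge: h → f.

h→f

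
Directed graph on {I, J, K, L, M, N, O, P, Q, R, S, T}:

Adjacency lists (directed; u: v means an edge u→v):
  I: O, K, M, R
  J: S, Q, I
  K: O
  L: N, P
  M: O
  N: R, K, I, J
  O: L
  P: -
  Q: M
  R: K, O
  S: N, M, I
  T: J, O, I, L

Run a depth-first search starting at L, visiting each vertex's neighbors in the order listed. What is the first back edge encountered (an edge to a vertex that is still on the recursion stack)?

DFS from L (visiting each vertex's neighbors in the order listed); mark gray on enter, black on exit:
L gray
  N gray
    R gray
      K gray
        O gray
          O→L: L is gray → back edge
First back edge: O → L.

O→L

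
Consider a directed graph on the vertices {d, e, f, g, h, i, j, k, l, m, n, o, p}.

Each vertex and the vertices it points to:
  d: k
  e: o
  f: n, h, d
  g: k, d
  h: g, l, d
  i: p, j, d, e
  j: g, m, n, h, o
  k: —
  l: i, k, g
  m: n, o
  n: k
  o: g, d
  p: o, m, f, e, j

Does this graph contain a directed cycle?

Yes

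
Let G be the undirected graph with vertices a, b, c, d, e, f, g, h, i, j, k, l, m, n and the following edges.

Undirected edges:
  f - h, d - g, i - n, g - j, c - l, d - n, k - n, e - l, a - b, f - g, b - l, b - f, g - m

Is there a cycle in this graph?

No

DFS, tracking each vertex's parent; an edge to a visited non-parent vertex closes a cycle.
Start from f:
visit f (parent –)
  visit g (parent f)
    visit m (parent g)
      m–g: parent, skip
    visit j (parent g)
      j–g: parent, skip
    visit d (parent g)
      visit n (parent d)
        visit k (parent n)
          k–n: parent, skip
        visit i (parent n)
          i–n: parent, skip
        n–d: parent, skip
      d–g: parent, skip
    g–f: parent, skip
  visit h (parent f)
    h–f: parent, skip
  visit b (parent f)
    visit a (parent b)
      a–b: parent, skip
    visit l (parent b)
      visit c (parent l)
        c–l: parent, skip
      visit e (parent l)
        e–l: parent, skip
      l–b: parent, skip
    b–f: parent, skip
No non-parent visited neighbor found — the graph is a forest.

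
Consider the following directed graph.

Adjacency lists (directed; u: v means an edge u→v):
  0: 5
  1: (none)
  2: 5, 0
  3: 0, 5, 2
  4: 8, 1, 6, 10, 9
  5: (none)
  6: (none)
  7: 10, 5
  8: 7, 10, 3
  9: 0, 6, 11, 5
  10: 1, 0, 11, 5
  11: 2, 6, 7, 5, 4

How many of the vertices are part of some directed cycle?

6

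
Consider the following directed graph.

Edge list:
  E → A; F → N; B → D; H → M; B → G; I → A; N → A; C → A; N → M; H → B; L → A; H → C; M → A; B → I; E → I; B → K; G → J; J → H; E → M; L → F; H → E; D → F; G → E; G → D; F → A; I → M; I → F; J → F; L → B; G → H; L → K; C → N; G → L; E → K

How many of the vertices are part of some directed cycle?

5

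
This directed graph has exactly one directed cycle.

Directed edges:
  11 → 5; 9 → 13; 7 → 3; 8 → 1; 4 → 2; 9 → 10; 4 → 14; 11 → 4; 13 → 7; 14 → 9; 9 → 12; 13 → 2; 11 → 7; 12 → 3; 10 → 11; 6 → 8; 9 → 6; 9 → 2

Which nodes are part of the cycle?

4, 9, 10, 11, 14

DFS with gray/black marking from 14:
14 gray
  9 gray
    13 gray
      2 gray
      2 black
      7 gray
        3 gray
        3 black
      7 black
    13 black
    6 gray
      8 gray
        1 gray
        1 black
      8 black
    6 black
    12 gray
      12→3: 3 black — skip
    12 black
    9→2: 2 black — skip
    10 gray
      11 gray
        11→7: 7 black — skip
        4 gray
          4→14: 14 is gray → back edge
Back edge closes the cycle 14 → 9 → 10 → 11 → 4 → 14; its vertices are {4, 9, 10, 11, 14}.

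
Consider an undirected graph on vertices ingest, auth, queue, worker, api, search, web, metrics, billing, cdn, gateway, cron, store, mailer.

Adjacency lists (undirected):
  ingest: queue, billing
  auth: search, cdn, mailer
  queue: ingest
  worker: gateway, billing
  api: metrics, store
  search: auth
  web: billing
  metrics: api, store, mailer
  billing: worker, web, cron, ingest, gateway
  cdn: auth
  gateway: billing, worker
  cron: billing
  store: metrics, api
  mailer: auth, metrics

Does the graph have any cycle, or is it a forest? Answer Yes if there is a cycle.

DFS, tracking each vertex's parent; an edge to a visited non-parent vertex closes a cycle.
Start from auth:
visit auth (parent –)
  visit search (parent auth)
    search–auth: parent, skip
  visit cdn (parent auth)
    cdn–auth: parent, skip
  visit mailer (parent auth)
    mailer–auth: parent, skip
    visit metrics (parent mailer)
      visit api (parent metrics)
        api–metrics: parent, skip
        visit store (parent api)
          store–metrics: metrics visited and ≠ parent → cycle
Cycle: metrics – api – store – metrics.

Yes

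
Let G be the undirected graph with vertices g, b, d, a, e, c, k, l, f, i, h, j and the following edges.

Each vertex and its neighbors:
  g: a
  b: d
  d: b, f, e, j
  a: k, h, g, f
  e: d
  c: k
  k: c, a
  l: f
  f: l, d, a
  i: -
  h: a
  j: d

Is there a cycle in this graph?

DFS, tracking each vertex's parent; an edge to a visited non-parent vertex closes a cycle.
Start from i:
visit i (parent –)
visit g (parent –)
  visit a (parent g)
    visit k (parent a)
      visit c (parent k)
        c–k: parent, skip
      k–a: parent, skip
    visit h (parent a)
      h–a: parent, skip
    a–g: parent, skip
    visit f (parent a)
      visit l (parent f)
        l–f: parent, skip
      visit d (parent f)
        visit b (parent d)
          b–d: parent, skip
        d–f: parent, skip
        visit e (parent d)
          e–d: parent, skip
        visit j (parent d)
          j–d: parent, skip
      f–a: parent, skip
No non-parent visited neighbor found — the graph is a forest.

No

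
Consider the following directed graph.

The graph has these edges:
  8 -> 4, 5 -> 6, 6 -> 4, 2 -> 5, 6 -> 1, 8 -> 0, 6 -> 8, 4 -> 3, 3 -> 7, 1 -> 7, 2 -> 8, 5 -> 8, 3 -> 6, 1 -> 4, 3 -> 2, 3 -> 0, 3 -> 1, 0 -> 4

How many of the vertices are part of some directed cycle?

A vertex is on a directed cycle iff it belongs to a strongly connected component of size ≥ 2 (or has a self-loop).
The vertices on cycles are {0, 1, 2, 3, 4, 5, 6, 8} — 8 in total.

8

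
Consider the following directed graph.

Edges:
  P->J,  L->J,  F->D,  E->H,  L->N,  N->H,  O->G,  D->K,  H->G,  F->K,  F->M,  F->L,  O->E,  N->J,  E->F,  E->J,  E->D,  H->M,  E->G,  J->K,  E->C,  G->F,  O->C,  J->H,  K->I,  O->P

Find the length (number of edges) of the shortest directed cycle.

5

For each vertex v, BFS finds the shortest path from v back to v.
The shortest such closed walk is G → F → L → N → H → G, length 5.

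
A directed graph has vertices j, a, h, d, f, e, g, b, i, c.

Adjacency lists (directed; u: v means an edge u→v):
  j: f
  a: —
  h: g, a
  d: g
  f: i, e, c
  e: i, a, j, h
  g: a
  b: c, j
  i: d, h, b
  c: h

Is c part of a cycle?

No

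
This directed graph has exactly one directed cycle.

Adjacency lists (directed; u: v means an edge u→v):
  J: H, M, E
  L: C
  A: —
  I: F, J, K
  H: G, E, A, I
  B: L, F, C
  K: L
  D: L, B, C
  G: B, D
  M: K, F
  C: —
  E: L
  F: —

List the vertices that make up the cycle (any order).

H, I, J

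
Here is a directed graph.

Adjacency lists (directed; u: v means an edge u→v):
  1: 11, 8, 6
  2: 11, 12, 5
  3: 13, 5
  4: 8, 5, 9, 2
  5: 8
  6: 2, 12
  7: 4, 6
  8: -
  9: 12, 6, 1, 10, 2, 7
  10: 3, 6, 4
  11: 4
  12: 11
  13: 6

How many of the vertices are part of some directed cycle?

A vertex is on a directed cycle iff it belongs to a strongly connected component of size ≥ 2 (or has a self-loop).
The vertices on cycles are {1, 2, 3, 4, 6, 7, 9, 10, 11, 12, 13} — 11 in total.

11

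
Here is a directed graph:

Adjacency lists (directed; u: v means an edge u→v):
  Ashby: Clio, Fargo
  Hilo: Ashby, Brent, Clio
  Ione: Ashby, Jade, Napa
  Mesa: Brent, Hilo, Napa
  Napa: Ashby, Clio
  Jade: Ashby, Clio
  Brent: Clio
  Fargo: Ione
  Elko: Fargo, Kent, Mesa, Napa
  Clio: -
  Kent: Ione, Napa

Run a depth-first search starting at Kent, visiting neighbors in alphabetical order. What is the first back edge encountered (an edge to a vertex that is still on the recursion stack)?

Fargo->Ione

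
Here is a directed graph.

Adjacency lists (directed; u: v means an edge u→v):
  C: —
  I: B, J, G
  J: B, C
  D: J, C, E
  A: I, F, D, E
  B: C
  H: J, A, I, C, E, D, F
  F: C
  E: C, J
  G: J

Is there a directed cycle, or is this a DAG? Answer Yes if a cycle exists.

No

DFS with white/gray/black marking, starting from G:
G gray
  J gray
    B gray
      C gray
      C black
    B black
    J→C: C black — skip
  J black
G black
I gray
  I→B: B black — skip
  I→J: J black — skip
  I→G: G black — skip
I black
D gray
  D→J: J black — skip
  D→C: C black — skip
  E gray
    E→C: C black — skip
    E→J: J black — skip
  E black
D black
A gray
  A→I: I black — skip
  F gray
    F→C: C black — skip
  F black
  A→D: D black — skip
  A→E: E black — skip
A black
H gray
  H→J: J black — skip
  H→A: A black — skip
  H→I: I black — skip
  H→C: C black — skip
  H→E: E black — skip
  H→D: D black — skip
  H→F: F black — skip
H black
Every edge goes to a white or black vertex — no back edge, so the graph is acyclic.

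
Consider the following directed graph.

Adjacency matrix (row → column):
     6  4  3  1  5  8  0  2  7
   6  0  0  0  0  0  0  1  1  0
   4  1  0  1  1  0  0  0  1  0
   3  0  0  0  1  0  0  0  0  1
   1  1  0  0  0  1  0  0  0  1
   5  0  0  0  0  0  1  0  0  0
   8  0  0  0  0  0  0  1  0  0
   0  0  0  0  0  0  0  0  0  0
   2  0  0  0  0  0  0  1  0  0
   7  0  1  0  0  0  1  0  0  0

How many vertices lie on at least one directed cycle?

4

A vertex is on a directed cycle iff it belongs to a strongly connected component of size ≥ 2 (or has a self-loop).
The vertices on cycles are {1, 3, 4, 7} — 4 in total.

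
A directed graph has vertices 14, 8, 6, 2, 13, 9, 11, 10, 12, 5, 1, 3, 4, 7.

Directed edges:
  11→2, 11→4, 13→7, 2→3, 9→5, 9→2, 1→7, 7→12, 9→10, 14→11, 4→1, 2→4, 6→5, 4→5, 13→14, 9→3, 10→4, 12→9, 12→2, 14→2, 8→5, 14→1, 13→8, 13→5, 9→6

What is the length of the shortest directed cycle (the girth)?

5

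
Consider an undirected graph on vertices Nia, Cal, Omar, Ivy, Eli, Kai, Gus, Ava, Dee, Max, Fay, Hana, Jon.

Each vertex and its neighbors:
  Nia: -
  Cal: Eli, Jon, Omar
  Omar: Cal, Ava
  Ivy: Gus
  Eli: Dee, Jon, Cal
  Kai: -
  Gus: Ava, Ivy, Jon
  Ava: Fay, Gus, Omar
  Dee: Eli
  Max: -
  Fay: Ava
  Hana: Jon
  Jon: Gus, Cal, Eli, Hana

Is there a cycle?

Yes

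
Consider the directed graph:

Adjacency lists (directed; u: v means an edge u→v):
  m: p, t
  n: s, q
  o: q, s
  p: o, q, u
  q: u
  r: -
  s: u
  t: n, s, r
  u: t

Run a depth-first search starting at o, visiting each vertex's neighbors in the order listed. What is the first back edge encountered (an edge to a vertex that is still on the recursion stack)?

s->u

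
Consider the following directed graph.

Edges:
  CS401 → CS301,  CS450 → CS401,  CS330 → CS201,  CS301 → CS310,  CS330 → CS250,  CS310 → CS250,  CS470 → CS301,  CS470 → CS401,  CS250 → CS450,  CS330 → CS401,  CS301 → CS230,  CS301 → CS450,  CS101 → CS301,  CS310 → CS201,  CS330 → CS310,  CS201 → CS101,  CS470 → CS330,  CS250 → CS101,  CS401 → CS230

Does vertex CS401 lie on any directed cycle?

Yes

CS401 is on a cycle iff CS401 can reach itself via ≥1 edge.
CS401 → CS301 → CS450 → CS401 — yes.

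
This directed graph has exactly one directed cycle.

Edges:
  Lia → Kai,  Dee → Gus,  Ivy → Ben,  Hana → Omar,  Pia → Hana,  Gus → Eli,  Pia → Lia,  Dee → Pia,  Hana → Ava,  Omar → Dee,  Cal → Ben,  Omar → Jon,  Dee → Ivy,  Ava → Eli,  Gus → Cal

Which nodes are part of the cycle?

Dee, Pia, Hana, Omar

DFS with gray/black marking from Pia:
Pia gray
  Hana gray
    Omar gray
      Dee gray
        Dee→Pia: Pia is gray → back edge
Back edge closes the cycle Pia → Hana → Omar → Dee → Pia; its vertices are {Dee, Pia, Hana, Omar}.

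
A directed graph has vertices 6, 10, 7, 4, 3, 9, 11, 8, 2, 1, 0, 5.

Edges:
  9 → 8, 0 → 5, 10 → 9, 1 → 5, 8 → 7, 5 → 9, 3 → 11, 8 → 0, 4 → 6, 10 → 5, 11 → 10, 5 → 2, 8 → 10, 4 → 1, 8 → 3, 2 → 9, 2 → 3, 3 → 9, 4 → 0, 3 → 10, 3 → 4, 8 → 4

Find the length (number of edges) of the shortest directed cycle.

3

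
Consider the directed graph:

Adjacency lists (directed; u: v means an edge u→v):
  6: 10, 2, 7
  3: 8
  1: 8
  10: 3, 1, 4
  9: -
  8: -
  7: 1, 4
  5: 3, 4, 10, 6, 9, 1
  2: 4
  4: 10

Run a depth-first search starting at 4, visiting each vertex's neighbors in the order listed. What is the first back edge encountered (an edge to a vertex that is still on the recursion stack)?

10→4

DFS from 4 (visiting each vertex's neighbors in the order listed); mark gray on enter, black on exit:
4 gray
  10 gray
    3 gray
      8 gray
      8 black
    3 black
    1 gray
      1→8: 8 black — skip
    1 black
    10→4: 4 is gray → back edge
First back edge: 10 → 4.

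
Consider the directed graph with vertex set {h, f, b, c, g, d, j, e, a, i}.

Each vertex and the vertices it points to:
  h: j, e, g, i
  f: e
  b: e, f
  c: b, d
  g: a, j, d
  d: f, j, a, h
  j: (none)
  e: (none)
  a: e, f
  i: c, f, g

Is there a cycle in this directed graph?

Yes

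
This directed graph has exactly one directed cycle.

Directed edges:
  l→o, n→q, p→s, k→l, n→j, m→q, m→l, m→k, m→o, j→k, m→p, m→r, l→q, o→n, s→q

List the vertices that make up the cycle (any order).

DFS with gray/black marking from l:
l gray
  q gray
  q black
  o gray
    n gray
      n→q: q black — skip
      j gray
        k gray
          k→l: l is gray → back edge
Back edge closes the cycle l → o → n → j → k → l; its vertices are {j, k, l, n, o}.

j, k, l, n, o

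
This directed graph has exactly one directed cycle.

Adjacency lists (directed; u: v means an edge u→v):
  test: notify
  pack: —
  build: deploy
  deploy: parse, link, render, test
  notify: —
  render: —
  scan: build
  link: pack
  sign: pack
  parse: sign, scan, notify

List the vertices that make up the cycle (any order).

scan, build, parse, deploy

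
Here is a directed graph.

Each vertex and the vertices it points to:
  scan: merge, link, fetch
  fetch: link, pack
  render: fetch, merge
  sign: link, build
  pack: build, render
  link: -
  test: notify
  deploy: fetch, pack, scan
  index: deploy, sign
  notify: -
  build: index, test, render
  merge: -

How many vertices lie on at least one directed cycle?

A vertex is on a directed cycle iff it belongs to a strongly connected component of size ≥ 2 (or has a self-loop).
The vertices on cycles are {pack, scan, sign, build, fetch, index, deploy, render} — 8 in total.

8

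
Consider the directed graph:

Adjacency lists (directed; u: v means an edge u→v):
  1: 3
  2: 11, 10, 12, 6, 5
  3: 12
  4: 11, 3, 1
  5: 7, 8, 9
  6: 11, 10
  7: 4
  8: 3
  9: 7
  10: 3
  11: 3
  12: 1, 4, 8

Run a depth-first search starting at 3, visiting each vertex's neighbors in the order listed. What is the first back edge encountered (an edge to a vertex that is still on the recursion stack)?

DFS from 3 (visiting each vertex's neighbors in the order listed); mark gray on enter, black on exit:
3 gray
  12 gray
    1 gray
      1→3: 3 is gray → back edge
First back edge: 1 → 3.

1->3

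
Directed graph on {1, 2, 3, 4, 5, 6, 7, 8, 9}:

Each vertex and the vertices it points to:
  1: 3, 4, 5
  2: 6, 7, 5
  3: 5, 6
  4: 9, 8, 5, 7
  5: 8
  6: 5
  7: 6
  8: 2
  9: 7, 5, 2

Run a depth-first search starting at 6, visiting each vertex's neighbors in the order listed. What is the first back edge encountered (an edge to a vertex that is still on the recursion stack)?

2->6

DFS from 6 (visiting each vertex's neighbors in the order listed); mark gray on enter, black on exit:
6 gray
  5 gray
    8 gray
      2 gray
        2→6: 6 is gray → back edge
First back edge: 2 → 6.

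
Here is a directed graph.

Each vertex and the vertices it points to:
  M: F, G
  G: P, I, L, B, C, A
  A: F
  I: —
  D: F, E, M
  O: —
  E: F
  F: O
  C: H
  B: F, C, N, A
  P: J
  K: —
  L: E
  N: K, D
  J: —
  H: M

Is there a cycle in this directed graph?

Yes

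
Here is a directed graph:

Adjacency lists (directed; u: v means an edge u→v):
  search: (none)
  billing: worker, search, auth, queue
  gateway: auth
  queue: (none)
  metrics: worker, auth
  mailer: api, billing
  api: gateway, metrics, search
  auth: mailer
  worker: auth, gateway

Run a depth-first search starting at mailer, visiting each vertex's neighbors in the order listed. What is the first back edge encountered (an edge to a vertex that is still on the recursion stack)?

DFS from mailer (visiting each vertex's neighbors in the order listed); mark gray on enter, black on exit:
mailer gray
  api gray
    gateway gray
      auth gray
        auth→mailer: mailer is gray → back edge
First back edge: auth → mailer.

auth->mailer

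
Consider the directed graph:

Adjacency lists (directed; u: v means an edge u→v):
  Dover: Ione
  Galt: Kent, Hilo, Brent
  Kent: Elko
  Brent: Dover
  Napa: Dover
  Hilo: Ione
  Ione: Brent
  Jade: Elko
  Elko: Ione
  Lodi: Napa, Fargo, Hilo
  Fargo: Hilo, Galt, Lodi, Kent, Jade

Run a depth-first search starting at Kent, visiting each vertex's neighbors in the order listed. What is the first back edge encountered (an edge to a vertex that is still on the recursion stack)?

Dover→Ione

DFS from Kent (visiting each vertex's neighbors in the order listed); mark gray on enter, black on exit:
Kent gray
  Elko gray
    Ione gray
      Brent gray
        Dover gray
          Dover→Ione: Ione is gray → back edge
First back edge: Dover → Ione.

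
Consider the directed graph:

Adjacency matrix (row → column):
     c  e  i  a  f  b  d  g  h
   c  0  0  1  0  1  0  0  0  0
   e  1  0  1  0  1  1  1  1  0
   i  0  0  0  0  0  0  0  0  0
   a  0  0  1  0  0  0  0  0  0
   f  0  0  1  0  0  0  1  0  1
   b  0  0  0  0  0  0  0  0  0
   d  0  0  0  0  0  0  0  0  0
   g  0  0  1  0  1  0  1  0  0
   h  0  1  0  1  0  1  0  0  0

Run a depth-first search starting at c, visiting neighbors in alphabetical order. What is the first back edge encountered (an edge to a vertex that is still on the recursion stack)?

e->c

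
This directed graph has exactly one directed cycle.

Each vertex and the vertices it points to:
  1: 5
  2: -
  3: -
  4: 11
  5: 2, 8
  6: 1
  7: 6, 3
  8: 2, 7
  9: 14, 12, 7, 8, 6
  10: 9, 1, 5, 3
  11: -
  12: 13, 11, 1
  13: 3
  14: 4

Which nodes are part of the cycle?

1, 5, 6, 7, 8

DFS with gray/black marking from 5:
5 gray
  2 gray
  2 black
  8 gray
    8→2: 2 black — skip
    7 gray
      6 gray
        1 gray
          1→5: 5 is gray → back edge
Back edge closes the cycle 5 → 8 → 7 → 6 → 1 → 5; its vertices are {1, 5, 6, 7, 8}.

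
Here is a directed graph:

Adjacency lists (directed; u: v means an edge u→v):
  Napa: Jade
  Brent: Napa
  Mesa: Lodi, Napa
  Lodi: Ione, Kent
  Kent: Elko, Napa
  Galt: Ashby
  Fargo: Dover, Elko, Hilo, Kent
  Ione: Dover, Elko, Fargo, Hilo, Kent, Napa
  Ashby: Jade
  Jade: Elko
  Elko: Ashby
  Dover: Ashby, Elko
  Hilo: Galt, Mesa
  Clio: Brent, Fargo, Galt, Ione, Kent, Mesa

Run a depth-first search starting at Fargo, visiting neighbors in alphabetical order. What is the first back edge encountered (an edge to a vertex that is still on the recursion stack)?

Elko->Ashby

DFS from Fargo (visiting neighbors in alphabetical order); mark gray on enter, black on exit:
Fargo gray
  Dover gray
    Ashby gray
      Jade gray
        Elko gray
          Elko→Ashby: Ashby is gray → back edge
First back edge: Elko → Ashby.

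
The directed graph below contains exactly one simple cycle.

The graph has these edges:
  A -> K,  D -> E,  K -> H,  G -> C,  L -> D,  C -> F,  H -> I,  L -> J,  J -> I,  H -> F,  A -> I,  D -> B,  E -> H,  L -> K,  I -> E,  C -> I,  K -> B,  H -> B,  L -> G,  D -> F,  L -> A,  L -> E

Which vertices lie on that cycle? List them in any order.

E, H, I

DFS with gray/black marking from E:
E gray
  H gray
    B gray
    B black
    I gray
      I→E: E is gray → back edge
Back edge closes the cycle E → H → I → E; its vertices are {E, H, I}.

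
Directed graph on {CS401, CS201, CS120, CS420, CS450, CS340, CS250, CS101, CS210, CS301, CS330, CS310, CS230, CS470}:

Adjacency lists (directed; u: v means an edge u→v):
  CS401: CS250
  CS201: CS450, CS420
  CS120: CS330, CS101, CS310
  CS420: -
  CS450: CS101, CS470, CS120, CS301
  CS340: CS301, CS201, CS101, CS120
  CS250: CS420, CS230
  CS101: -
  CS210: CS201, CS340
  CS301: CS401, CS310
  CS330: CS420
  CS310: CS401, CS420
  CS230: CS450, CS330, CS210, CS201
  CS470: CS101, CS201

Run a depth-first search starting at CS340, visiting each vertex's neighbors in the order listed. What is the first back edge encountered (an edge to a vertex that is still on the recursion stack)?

CS201→CS450

DFS from CS340 (visiting each vertex's neighbors in the order listed); mark gray on enter, black on exit:
CS340 gray
  CS301 gray
    CS401 gray
      CS250 gray
        CS420 gray
        CS420 black
        CS230 gray
          CS450 gray
            CS101 gray
            CS101 black
            CS470 gray
              CS470→CS101: CS101 black — skip
              CS201 gray
                CS201→CS450: CS450 is gray → back edge
First back edge: CS201 → CS450.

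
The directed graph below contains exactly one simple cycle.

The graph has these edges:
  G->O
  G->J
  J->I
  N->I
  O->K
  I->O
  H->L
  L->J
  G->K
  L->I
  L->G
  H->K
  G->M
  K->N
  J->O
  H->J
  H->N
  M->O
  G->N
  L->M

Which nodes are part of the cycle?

DFS with gray/black marking from I:
I gray
  O gray
    K gray
      N gray
        N→I: I is gray → back edge
Back edge closes the cycle I → O → K → N → I; its vertices are {I, K, N, O}.

I, K, N, O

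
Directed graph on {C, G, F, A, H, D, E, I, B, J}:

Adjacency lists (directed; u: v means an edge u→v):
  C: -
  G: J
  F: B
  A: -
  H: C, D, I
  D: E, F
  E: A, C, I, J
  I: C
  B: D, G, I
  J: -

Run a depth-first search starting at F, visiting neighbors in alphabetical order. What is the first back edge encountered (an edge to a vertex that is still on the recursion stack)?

DFS from F (visiting neighbors in alphabetical order); mark gray on enter, black on exit:
F gray
  B gray
    D gray
      E gray
        A gray
        A black
        C gray
        C black
        I gray
          I→C: C black — skip
        I black
        J gray
        J black
      E black
      D→F: F is gray → back edge
First back edge: D → F.

D→F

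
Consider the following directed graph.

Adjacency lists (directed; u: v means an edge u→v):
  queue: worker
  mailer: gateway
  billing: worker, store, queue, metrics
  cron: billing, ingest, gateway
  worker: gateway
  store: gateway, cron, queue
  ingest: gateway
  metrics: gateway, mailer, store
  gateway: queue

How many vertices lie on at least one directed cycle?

7

A vertex is on a directed cycle iff it belongs to a strongly connected component of size ≥ 2 (or has a self-loop).
The vertices on cycles are {cron, queue, store, worker, billing, gateway, metrics} — 7 in total.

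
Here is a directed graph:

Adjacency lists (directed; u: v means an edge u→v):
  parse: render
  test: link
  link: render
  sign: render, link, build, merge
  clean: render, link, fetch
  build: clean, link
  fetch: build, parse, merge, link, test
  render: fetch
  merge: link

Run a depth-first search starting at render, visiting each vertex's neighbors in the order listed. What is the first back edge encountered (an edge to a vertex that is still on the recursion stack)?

clean→render

DFS from render (visiting each vertex's neighbors in the order listed); mark gray on enter, black on exit:
render gray
  fetch gray
    build gray
      clean gray
        clean→render: render is gray → back edge
First back edge: clean → render.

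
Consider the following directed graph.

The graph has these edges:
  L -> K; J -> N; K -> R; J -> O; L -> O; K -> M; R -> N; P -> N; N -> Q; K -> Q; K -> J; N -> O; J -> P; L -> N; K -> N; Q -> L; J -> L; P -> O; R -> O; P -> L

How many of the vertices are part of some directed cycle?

A vertex is on a directed cycle iff it belongs to a strongly connected component of size ≥ 2 (or has a self-loop).
The vertices on cycles are {J, K, L, N, P, Q, R} — 7 in total.

7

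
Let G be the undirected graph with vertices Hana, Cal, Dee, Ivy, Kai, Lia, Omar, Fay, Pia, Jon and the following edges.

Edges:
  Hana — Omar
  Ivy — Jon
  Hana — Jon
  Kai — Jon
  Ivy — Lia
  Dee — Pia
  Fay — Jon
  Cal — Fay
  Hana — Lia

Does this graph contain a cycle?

Yes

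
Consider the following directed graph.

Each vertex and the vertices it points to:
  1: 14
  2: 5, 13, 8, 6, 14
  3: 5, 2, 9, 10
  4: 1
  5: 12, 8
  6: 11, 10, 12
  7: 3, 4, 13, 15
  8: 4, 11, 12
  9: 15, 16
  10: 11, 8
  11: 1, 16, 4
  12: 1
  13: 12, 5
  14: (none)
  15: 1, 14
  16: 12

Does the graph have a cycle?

DFS with white/gray/black marking, starting from 6:
6 gray
  11 gray
    1 gray
      14 gray
      14 black
    1 black
    16 gray
      12 gray
        12→1: 1 black — skip
      12 black
    16 black
    4 gray
      4→1: 1 black — skip
    4 black
  11 black
  10 gray
    10→11: 11 black — skip
    8 gray
      8→4: 4 black — skip
      8→11: 11 black — skip
      8→12: 12 black — skip
    8 black
  10 black
  6→12: 12 black — skip
6 black
2 gray
  5 gray
    5→12: 12 black — skip
    5→8: 8 black — skip
  5 black
  13 gray
    13→12: 12 black — skip
    13→5: 5 black — skip
  13 black
  2→8: 8 black — skip
  2→6: 6 black — skip
  2→14: 14 black — skip
2 black
3 gray
  3→5: 5 black — skip
  3→2: 2 black — skip
  9 gray
    15 gray
      15→1: 1 black — skip
      15→14: 14 black — skip
    15 black
    9→16: 16 black — skip
  9 black
  3→10: 10 black — skip
3 black
7 gray
  7→3: 3 black — skip
  7→4: 4 black — skip
  7→13: 13 black — skip
  7→15: 15 black — skip
7 black
Every edge goes to a white or black vertex — no back edge, so the graph is acyclic.

No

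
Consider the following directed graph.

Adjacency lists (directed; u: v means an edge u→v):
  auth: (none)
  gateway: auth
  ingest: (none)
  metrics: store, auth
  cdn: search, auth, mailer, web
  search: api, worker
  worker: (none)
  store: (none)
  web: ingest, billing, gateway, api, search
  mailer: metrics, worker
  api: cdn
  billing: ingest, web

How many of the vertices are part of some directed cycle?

5

A vertex is on a directed cycle iff it belongs to a strongly connected component of size ≥ 2 (or has a self-loop).
The vertices on cycles are {api, cdn, web, search, billing} — 5 in total.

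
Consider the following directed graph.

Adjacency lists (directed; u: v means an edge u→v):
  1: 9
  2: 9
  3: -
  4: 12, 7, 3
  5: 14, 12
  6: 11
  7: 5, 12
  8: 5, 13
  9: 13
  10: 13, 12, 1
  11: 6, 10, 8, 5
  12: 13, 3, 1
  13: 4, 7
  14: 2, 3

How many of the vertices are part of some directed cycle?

11

A vertex is on a directed cycle iff it belongs to a strongly connected component of size ≥ 2 (or has a self-loop).
The vertices on cycles are {1, 2, 4, 5, 6, 7, 9, 11, 12, 13, 14} — 11 in total.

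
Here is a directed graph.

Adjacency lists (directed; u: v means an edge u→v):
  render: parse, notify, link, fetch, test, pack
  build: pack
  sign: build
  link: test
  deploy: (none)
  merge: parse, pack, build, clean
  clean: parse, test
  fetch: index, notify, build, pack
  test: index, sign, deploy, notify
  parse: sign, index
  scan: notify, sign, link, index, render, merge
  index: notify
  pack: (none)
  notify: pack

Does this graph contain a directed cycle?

No

DFS with white/gray/black marking, starting from notify:
notify gray
  pack gray
  pack black
notify black
render gray
  parse gray
    sign gray
      build gray
        build→pack: pack black — skip
      build black
    sign black
    index gray
      index→notify: notify black — skip
    index black
  parse black
  render→notify: notify black — skip
  link gray
    test gray
      test→index: index black — skip
      test→sign: sign black — skip
      deploy gray
      deploy black
      test→notify: notify black — skip
    test black
  link black
  fetch gray
    fetch→index: index black — skip
    fetch→notify: notify black — skip
    fetch→build: build black — skip
    fetch→pack: pack black — skip
  fetch black
  render→test: test black — skip
  render→pack: pack black — skip
render black
merge gray
  merge→parse: parse black — skip
  merge→pack: pack black — skip
  merge→build: build black — skip
  clean gray
    clean→parse: parse black — skip
    clean→test: test black — skip
  clean black
merge black
scan gray
  scan→notify: notify black — skip
  scan→sign: sign black — skip
  scan→link: link black — skip
  scan→index: index black — skip
  scan→render: render black — skip
  scan→merge: merge black — skip
scan black
Every edge goes to a white or black vertex — no back edge, so the graph is acyclic.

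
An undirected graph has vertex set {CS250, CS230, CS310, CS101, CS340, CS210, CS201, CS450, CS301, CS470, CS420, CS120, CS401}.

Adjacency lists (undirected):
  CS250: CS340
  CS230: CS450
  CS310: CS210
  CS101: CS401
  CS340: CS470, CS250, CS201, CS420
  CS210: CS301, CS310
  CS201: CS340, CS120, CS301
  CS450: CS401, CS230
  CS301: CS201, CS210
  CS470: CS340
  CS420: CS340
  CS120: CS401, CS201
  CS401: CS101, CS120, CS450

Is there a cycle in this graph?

DFS, tracking each vertex's parent; an edge to a visited non-parent vertex closes a cycle.
Start from CS201:
visit CS201 (parent –)
  visit CS340 (parent CS201)
    visit CS470 (parent CS340)
      CS470–CS340: parent, skip
    visit CS250 (parent CS340)
      CS250–CS340: parent, skip
    CS340–CS201: parent, skip
    visit CS420 (parent CS340)
      CS420–CS340: parent, skip
  visit CS120 (parent CS201)
    visit CS401 (parent CS120)
      visit CS101 (parent CS401)
        CS101–CS401: parent, skip
      CS401–CS120: parent, skip
      visit CS450 (parent CS401)
        CS450–CS401: parent, skip
        visit CS230 (parent CS450)
          CS230–CS450: parent, skip
    CS120–CS201: parent, skip
  visit CS301 (parent CS201)
    CS301–CS201: parent, skip
    visit CS210 (parent CS301)
      CS210–CS301: parent, skip
      visit CS310 (parent CS210)
        CS310–CS210: parent, skip
No non-parent visited neighbor found — the graph is a forest.

No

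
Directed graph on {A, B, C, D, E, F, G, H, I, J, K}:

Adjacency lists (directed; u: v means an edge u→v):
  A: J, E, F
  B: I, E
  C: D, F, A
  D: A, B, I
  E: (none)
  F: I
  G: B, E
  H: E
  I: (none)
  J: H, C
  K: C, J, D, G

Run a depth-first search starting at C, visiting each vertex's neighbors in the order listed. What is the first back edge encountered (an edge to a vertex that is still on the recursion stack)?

DFS from C (visiting each vertex's neighbors in the order listed); mark gray on enter, black on exit:
C gray
  D gray
    A gray
      J gray
        H gray
          E gray
          E black
        H black
        J→C: C is gray → back edge
First back edge: J → C.

J->C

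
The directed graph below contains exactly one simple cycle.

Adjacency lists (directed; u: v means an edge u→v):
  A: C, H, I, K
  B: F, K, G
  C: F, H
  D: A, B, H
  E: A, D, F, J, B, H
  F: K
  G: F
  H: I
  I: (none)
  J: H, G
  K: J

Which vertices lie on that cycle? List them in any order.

F, G, J, K

DFS with gray/black marking from J:
J gray
  H gray
    I gray
    I black
  H black
  G gray
    F gray
      K gray
        K→J: J is gray → back edge
Back edge closes the cycle J → G → F → K → J; its vertices are {F, G, J, K}.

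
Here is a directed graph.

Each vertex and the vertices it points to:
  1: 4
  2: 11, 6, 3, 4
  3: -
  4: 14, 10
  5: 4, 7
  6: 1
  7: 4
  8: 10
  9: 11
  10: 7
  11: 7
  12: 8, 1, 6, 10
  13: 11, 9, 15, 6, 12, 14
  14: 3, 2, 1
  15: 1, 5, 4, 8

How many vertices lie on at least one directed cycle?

8

A vertex is on a directed cycle iff it belongs to a strongly connected component of size ≥ 2 (or has a self-loop).
The vertices on cycles are {1, 2, 4, 6, 7, 10, 11, 14} — 8 in total.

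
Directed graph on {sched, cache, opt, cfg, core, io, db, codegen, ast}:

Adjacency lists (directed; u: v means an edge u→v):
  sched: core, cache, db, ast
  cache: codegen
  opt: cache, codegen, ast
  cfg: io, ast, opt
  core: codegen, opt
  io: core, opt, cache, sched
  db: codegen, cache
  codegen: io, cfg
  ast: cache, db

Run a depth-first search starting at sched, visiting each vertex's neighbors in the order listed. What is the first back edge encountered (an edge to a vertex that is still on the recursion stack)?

DFS from sched (visiting each vertex's neighbors in the order listed); mark gray on enter, black on exit:
sched gray
  core gray
    codegen gray
      io gray
        io→core: core is gray → back edge
First back edge: io → core.

io->core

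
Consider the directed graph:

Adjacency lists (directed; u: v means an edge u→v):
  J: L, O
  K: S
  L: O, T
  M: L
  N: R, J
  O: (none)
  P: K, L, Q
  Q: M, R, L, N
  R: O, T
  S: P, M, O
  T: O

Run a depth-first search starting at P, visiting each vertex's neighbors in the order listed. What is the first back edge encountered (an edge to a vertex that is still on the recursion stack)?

DFS from P (visiting each vertex's neighbors in the order listed); mark gray on enter, black on exit:
P gray
  K gray
    S gray
      S→P: P is gray → back edge
First back edge: S → P.

S→P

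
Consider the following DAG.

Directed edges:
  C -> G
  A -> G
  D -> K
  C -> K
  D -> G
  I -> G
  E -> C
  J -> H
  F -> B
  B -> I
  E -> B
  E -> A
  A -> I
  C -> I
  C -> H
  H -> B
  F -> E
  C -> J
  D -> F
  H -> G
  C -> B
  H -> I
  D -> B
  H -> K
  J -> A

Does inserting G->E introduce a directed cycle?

Adding G→E creates a cycle iff E can already reach G.
Path from E: E → C → G.
So E → … → G → E is a cycle.

Yes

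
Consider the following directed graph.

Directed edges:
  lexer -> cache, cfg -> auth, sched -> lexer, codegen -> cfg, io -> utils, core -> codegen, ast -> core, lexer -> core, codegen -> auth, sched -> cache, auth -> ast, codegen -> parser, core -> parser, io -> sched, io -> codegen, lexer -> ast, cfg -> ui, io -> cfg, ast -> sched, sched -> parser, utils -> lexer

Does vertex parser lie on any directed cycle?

parser lies on a cycle iff there is a path from parser back to itself.
Exploring from parser, it never reaches itself; equivalently, its strongly connected component is a singleton.

No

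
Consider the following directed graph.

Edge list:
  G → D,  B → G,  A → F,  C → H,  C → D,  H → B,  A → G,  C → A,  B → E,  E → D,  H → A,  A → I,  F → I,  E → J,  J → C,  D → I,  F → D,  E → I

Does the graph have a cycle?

DFS with white/gray/black marking, starting from A:
A gray
  F gray
    I gray
    I black
    D gray
      D→I: I black — skip
    D black
  F black
  A→I: I black — skip
  G gray
    G→D: D black — skip
  G black
A black
B gray
  B→G: G black — skip
  E gray
    J gray
      C gray
        C→D: D black — skip
        H gray
          H→B: B is gray → back edge
Back edge found, so a cycle exists: B → E → J → C → H → B.

Yes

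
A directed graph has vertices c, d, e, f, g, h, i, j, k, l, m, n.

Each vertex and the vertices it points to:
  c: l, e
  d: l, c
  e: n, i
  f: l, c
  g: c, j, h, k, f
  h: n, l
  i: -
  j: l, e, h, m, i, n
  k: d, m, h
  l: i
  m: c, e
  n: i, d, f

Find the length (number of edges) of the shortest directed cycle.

For each vertex v, BFS finds the shortest path from v back to v.
The shortest such closed walk is f → c → e → n → f, length 4.

4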